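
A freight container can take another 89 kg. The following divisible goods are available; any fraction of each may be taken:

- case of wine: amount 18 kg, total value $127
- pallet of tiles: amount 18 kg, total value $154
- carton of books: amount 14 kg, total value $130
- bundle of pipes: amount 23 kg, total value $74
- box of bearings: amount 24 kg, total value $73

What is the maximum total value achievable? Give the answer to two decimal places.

Take in order of value per unit:
- carton of books (130/14 per unit): all 14 → value 130, running total 130.00
- pallet of tiles (154/18 per unit): all 18 → value 154, running total 284.00
- case of wine (127/18 per unit): all 18 → value 127, running total 411.00
- bundle of pipes (74/23 per unit): all 23 → value 74, running total 485.00
- box of bearings (73/24 per unit): 16 of 24 → value 16×73/24 = 48.6667, running total 533.67
Total 533.67.

533.67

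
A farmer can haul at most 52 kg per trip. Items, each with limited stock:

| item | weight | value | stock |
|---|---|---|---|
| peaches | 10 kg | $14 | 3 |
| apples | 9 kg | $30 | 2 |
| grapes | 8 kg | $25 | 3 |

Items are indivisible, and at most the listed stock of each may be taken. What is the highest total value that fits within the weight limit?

Top feasible selections:
- 1×peaches + 2×apples + 3×grapes: weight 52, value 149
- 2×apples + 3×grapes: weight 42, value 135
- 1×peaches + 2×apples + 2×grapes: weight 44, value 124
Best: $149.

$149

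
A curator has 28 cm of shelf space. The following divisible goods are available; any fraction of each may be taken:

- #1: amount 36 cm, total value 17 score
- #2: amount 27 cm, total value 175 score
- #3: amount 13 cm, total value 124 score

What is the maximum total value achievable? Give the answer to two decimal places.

221.22

Take in order of value per unit:
- #3 (124/13 per unit): all 13 → value 124, running total 124.00
- #2 (175/27 per unit): 15 of 27 → value 15×175/27 = 97.2222, running total 221.22
Total 221.22.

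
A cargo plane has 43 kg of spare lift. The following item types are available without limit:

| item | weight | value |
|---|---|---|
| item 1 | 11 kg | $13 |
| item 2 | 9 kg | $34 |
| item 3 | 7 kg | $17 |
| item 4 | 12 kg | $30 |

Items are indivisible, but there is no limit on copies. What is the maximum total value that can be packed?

$153

Best value-per-unit is item 2 at 34/9; filling with it alone gives 4×34 = 136.
Optimal mix: 4×item 2 + 1×item 3 → weight 43, value 153.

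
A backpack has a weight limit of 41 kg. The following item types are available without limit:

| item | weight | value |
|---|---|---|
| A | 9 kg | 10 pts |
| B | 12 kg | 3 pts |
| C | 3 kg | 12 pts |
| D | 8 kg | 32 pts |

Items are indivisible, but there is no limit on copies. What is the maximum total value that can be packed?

164 pts

Best value-per-unit is C at 12/3; filling with it alone gives 13×12 = 156.
Optimal mix: 11×C + 1×D → weight 41, value 164.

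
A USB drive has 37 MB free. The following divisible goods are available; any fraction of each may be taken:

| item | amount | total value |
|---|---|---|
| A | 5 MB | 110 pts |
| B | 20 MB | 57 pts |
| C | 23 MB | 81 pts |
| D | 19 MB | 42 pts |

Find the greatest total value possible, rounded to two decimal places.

Take in order of value per unit:
- A (110/5 per unit): all 5 → value 110, running total 110.00
- C (81/23 per unit): all 23 → value 81, running total 191.00
- B (57/20 per unit): 9 of 20 → value 9×57/20 = 25.6500, running total 216.65
Total 216.65.

216.65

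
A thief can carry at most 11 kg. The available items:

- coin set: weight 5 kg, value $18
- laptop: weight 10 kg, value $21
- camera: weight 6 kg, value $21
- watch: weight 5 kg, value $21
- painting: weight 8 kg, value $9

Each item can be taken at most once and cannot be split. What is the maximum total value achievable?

$42

Check high-value combinations within 11 kg:
- camera+watch: weight 6+5=11, value 21+21=42
- coin set+watch: weight 5+5=10, value 18+21=39
- coin set+camera: weight 5+6=11, value 18+21=39
- watch: weight 5, value 21
- camera: weight 6, value 21
Best: $42.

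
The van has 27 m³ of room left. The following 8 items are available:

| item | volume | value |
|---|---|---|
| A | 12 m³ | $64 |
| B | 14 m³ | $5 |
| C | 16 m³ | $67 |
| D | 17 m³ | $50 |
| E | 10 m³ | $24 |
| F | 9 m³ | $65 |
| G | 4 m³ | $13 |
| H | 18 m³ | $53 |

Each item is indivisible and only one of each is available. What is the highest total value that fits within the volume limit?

This is a 0/1 knapsack; check combinations near the capacity.
- A+F+G: volume 12+9+4=25, value 64+65+13=142
- C+F: volume 16+9=25, value 67+65=132
- A+F: volume 12+9=21, value 64+65=129
Best: $142.

$142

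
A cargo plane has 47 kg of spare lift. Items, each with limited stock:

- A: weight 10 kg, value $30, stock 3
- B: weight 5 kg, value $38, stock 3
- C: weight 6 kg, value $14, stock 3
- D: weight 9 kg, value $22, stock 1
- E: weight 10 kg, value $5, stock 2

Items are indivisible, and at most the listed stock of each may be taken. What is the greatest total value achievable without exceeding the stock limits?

Best selections within weight 47 and stock limits:
- 3×A + 3×B: weight 45, value 204
- 2×A + 3×B + 2×C: weight 47, value 202
- 2×A + 3×B + 1×D: weight 44, value 196
- 1×A + 3×B + 2×C + 1×D: weight 46, value 194
Best: $204.

$204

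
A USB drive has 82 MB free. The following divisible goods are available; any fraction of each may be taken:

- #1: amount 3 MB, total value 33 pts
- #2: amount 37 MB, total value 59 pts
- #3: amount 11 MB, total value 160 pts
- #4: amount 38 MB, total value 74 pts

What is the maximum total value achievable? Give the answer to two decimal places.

Take in order of value per unit:
- #3 (160/11 per unit): all 11 → value 160, running total 160.00
- #1 (33/3 per unit): all 3 → value 33, running total 193.00
- #4 (74/38 per unit): all 38 → value 74, running total 267.00
- #2 (59/37 per unit): 30 of 37 → value 30×59/37 = 47.8378, running total 314.84
Total 314.84.

314.84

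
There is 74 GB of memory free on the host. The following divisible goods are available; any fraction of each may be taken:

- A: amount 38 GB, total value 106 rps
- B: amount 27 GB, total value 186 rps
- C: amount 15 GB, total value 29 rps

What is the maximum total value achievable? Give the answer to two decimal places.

309.40

Take in order of value per unit:
- B (186/27 per unit): all 27 → value 186, running total 186.00
- A (106/38 per unit): all 38 → value 106, running total 292.00
- C (29/15 per unit): 9 of 15 → value 9×29/15 = 17.4000, running total 309.40
Total 309.40.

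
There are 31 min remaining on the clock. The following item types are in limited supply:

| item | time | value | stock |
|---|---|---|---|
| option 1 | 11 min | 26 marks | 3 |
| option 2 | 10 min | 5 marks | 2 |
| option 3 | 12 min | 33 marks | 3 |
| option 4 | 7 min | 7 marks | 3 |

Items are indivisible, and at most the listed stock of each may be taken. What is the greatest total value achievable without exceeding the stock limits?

73 marks

Top feasible selections:
- 2×option 3 + 1×option 4: time 31, value 73
- 2×option 3: time 24, value 66
- 1×option 1 + 1×option 3 + 1×option 4: time 30, value 66
- 1×option 1 + 1×option 3: time 23, value 59
Best: 73 marks.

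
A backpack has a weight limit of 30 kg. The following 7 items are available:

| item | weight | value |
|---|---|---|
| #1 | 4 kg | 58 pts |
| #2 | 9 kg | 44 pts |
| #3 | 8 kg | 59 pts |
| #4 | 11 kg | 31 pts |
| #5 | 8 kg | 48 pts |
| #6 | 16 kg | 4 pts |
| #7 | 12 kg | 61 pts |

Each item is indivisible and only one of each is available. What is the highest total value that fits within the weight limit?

209 pts

Check high-value combinations within 30 kg:
- #1+#2+#3+#5: weight 4+9+8+8=29, value 58+44+59+48=209
- #1+#3+#7: weight 4+8+12=24, value 58+59+61=178
- #3+#5+#7: weight 8+8+12=28, value 59+48+61=168
- #1+#5+#7: weight 4+8+12=24, value 58+48+61=167
Best: 209 pts.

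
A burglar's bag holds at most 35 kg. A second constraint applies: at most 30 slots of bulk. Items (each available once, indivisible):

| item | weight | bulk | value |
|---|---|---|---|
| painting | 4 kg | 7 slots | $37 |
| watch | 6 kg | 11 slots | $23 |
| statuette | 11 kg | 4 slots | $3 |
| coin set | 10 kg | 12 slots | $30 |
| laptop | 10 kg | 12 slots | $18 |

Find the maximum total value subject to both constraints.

Feasible sets respecting both limits:
- painting+watch+coin set: weight 20, bulk 30, value 90
- painting+watch+laptop: weight 20, bulk 30, value 78
- painting+statuette+coin set: weight 25, bulk 23, value 70
Best: $90.

$90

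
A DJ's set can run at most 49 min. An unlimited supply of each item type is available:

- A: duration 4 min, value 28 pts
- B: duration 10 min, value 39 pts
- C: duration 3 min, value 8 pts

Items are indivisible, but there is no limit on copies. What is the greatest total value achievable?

336 pts

Best value-per-unit is A at 28/4, and filling with it alone uses duration 12×4=48. No mix of the others beats 12×28 = 336.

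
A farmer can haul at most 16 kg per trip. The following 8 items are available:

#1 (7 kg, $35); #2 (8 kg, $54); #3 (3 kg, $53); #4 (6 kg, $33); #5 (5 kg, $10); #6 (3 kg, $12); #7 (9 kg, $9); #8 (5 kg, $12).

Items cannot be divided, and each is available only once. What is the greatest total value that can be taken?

$121

This is a 0/1 knapsack; check combinations near the capacity.
- #1+#3+#4: weight 7+3+6=16, value 35+53+33=121
- #2+#3+#6: weight 8+3+3=14, value 54+53+12=119
- #2+#3+#8: weight 8+3+5=16, value 54+53+12=119
- #2+#3+#5: weight 8+3+5=16, value 54+53+10=117
- #2+#3: weight 8+3=11, value 54+53=107
Best: $121.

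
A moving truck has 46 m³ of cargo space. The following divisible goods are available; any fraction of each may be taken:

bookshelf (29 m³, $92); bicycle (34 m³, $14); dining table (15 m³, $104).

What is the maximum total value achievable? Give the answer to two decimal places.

Take in order of value per unit:
- dining table (104/15 per unit): all 15 → value 104, running total 104.00
- bookshelf (92/29 per unit): all 29 → value 92, running total 196.00
- bicycle (14/34 per unit): 2 of 34 → value 2×14/34 = 0.8235, running total 196.82
Total 196.82.

196.82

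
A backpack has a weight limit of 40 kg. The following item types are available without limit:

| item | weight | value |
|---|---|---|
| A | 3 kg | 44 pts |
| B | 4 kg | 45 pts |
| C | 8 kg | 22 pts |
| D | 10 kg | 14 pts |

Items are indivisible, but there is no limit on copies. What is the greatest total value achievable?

573 pts

Best value-per-unit is A at 44/3; filling with it alone gives 13×44 = 572.
Optimal mix: 12×A + 1×B → weight 40, value 573.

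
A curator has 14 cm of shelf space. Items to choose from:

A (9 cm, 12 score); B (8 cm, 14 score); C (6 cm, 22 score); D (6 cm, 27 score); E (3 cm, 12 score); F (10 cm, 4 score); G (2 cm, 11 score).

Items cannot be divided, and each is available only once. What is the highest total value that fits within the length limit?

60 score

Check high-value combinations within 14 cm:
- C+D+G: length 6+6+2=14, value 22+27+11=60
- D+E+G: length 6+3+2=11, value 27+12+11=50
- C+D: length 6+6=12, value 22+27=49
- C+E+G: length 6+3+2=11, value 22+12+11=45
Best: 60 score.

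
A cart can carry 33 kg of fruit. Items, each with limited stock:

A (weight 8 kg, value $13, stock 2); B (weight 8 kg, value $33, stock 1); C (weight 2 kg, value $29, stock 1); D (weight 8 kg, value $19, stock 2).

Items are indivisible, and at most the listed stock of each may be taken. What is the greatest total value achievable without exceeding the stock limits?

Top feasible selections:
- 1×B + 1×C + 2×D: weight 26, value 100
- 1×A + 1×B + 1×C + 1×D: weight 26, value 94
Best: $100.

$100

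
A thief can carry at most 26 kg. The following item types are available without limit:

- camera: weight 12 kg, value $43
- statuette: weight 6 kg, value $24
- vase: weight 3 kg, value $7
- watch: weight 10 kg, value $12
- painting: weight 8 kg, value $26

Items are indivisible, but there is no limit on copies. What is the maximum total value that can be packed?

$98

Best value-per-unit is statuette at 24/6; filling with it alone gives 4×24 = 96.
Optimal mix: 3×statuette + 1×painting → weight 26, value 98.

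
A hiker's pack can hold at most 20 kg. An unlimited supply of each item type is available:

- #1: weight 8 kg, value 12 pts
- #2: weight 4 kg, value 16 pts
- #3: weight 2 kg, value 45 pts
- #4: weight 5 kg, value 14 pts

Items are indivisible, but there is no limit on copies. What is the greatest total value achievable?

Best value-per-unit is #3 at 45/2, and filling with it alone uses weight 10×2=20. No mix of the others beats 10×45 = 450.

450 pts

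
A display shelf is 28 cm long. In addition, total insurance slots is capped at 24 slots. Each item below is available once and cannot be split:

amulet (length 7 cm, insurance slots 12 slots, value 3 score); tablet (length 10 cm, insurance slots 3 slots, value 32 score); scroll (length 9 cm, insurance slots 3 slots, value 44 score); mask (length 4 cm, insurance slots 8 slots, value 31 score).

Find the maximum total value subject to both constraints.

Feasible sets respecting both limits:
- tablet+scroll+mask: length 23, insurance slots 14, value 107
- amulet+tablet+scroll: length 26, insurance slots 18, value 79
- amulet+scroll+mask: length 20, insurance slots 23, value 78
- tablet+scroll: length 19, insurance slots 6, value 76
Best: 107 score.

107 score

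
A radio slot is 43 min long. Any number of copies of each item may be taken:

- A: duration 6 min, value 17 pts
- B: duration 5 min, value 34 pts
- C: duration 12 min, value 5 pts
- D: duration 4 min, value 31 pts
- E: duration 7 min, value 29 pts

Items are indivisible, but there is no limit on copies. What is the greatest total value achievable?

Best value-per-unit is D at 31/4; filling with it alone gives 10×31 = 310.
Optimal mix: 3×B + 7×D → duration 43, value 319.

319 pts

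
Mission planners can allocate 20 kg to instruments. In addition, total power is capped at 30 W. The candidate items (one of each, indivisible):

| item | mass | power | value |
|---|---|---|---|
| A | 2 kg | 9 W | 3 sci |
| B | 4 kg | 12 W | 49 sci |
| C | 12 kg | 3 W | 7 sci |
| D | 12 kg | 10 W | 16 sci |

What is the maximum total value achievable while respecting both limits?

Feasible sets respecting both limits:
- B+D: mass 16, power 22, value 65
- A+B+C: mass 18, power 24, value 59
- B+C: mass 16, power 15, value 56
Best: 65 sci.

65 sci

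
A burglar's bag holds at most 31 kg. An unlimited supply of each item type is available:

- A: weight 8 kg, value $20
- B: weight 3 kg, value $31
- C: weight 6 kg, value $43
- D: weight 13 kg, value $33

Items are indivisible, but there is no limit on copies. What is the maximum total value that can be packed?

$310

Best value-per-unit is B at 31/3, and filling with it alone uses weight 10×3=30. No mix of the others beats 10×31 = 310.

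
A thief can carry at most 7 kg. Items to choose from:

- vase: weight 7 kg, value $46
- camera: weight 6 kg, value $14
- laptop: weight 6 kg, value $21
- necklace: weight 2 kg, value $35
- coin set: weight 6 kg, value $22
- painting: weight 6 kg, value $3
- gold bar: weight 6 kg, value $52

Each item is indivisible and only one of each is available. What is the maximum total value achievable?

Check high-value combinations within 7 kg:
- gold bar: weight 6, value 52
- vase: weight 7, value 46
- necklace: weight 2, value 35
- coin set: weight 6, value 22
Best: $52.

$52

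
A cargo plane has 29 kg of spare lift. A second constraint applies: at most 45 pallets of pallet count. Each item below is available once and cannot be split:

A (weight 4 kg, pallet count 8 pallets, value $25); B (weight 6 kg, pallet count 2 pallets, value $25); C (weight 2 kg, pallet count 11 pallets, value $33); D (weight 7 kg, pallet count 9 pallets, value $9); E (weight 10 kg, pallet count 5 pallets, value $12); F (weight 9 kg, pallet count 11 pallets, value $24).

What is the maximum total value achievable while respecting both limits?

Feasible sets respecting both limits:
- A+B+C+D+F: weight 28, pallet count 41, value 116
- A+B+C+F: weight 21, pallet count 32, value 107
- A+B+C+D+E: weight 29, pallet count 35, value 104
Best: $116.

$116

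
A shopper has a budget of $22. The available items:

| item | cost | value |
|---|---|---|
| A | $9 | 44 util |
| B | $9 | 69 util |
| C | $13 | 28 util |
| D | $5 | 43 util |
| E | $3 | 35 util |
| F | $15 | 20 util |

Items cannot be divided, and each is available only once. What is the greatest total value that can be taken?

148 util

This is a 0/1 knapsack; check combinations near the capacity.
- A+B+E: cost 9+9+3=21, value 44+69+35=148
- B+D+E: cost 9+5+3=17, value 69+43+35=147
- A+D+E: cost 9+5+3=17, value 44+43+35=122
- A+B: cost 9+9=18, value 44+69=113
Best: 148 util.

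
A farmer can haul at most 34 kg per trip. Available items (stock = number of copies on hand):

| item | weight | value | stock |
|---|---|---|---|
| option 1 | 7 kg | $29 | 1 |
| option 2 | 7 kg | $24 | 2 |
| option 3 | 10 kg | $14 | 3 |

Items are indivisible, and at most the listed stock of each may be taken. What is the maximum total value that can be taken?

$91

Best selections within weight 34 and stock limits:
- 1×option 1 + 2×option 2 + 1×option 3: weight 31, value 91
- 1×option 1 + 1×option 2 + 2×option 3: weight 34, value 81
- 1×option 1 + 2×option 2: weight 21, value 77
- 2×option 2 + 2×option 3: weight 34, value 76
Best: $91.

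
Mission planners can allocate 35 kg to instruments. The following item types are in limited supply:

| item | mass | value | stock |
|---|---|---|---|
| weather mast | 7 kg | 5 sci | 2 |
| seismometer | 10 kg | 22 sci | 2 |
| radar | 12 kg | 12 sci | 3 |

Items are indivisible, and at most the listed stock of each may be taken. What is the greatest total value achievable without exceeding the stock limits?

Best selections within mass 35 and stock limits:
- 2×seismometer + 1×radar: mass 32, value 56
- 2×weather mast + 2×seismometer: mass 34, value 54
- 1×weather mast + 2×seismometer: mass 27, value 49
Best: 56 sci.

56 sci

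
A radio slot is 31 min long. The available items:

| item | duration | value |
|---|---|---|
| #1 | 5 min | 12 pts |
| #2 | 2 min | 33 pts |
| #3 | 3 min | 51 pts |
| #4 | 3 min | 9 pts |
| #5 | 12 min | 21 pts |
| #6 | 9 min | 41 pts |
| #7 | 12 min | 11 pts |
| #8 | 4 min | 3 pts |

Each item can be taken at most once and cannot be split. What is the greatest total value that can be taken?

Check high-value combinations within 31 min:
- #1+#2+#3+#5+#6: duration 5+2+3+12+9=31, value 12+33+51+21+41=158
- #2+#3+#4+#5+#6: duration 2+3+3+12+9=29, value 33+51+9+21+41=155
- #1+#2+#3+#4+#6+#8: duration 5+2+3+3+9+4=26, value 12+33+51+9+41+3=149
- #2+#3+#5+#6+#8: duration 2+3+12+9+4=30, value 33+51+21+41+3=149
- #1+#2+#3+#6+#7: duration 5+2+3+9+12=31, value 12+33+51+41+11=148
Best: 158 pts.

158 pts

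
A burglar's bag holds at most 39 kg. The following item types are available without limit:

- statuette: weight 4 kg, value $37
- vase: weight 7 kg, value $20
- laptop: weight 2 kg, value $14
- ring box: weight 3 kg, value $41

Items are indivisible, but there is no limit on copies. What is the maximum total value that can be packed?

$533

Best value-per-unit is ring box at 41/3, and filling with it alone uses weight 13×3=39. No mix of the others beats 13×41 = 533.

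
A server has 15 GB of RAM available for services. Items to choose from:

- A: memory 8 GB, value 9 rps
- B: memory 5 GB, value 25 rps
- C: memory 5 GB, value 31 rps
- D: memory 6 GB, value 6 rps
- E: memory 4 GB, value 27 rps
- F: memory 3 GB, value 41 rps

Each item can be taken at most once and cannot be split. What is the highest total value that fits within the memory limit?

Check high-value combinations within 15 GB:
- C+E+F: memory 5+4+3=12, value 31+27+41=99
- B+C+F: memory 5+5+3=13, value 25+31+41=97
- B+E+F: memory 5+4+3=12, value 25+27+41=93
- B+C+E: memory 5+5+4=14, value 25+31+27=83
Best: 99 rps.

99 rps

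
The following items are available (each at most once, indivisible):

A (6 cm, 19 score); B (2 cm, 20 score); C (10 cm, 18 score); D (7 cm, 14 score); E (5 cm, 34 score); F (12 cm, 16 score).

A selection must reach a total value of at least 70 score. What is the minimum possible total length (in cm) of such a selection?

Subsets with value ≥ 70, sorted by total length:
- A+B+E: length 13, value 73
- B+C+E: length 17, value 72
Minimum length: 13 cm.

13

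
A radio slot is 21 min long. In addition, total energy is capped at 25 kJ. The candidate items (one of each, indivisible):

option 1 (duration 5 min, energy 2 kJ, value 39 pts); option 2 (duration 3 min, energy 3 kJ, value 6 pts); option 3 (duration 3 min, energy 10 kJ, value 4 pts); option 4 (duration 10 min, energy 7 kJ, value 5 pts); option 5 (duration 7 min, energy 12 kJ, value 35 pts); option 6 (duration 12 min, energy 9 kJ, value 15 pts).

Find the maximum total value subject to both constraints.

80 pts

Feasible sets respecting both limits:
- option 1+option 2+option 5: duration 15, energy 17, value 80
- option 1+option 3+option 5: duration 15, energy 24, value 78
- option 1+option 5: duration 12, energy 14, value 74
- option 1+option 2+option 6: duration 20, energy 14, value 60
Best: 80 pts.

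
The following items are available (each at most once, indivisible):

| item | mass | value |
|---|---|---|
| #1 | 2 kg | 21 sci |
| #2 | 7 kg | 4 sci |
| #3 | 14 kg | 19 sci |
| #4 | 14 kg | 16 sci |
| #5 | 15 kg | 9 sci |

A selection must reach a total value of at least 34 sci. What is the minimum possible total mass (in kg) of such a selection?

Subsets with value ≥ 34, sorted by total mass:
- #1+#3: mass 16, value 40
- #1+#4: mass 16, value 37
- #1+#2+#3: mass 23, value 44
Minimum mass: 16 kg.

16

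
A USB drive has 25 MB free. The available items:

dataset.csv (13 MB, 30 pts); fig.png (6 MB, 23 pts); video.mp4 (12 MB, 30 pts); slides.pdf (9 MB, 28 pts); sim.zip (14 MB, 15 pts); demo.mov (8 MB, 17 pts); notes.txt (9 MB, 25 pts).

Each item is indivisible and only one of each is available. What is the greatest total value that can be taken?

This is a 0/1 knapsack; check combinations near the capacity.
- fig.png+slides.pdf+notes.txt: size 6+9+9=24, value 23+28+25=76
- fig.png+slides.pdf+demo.mov: size 6+9+8=23, value 23+28+17=68
- fig.png+demo.mov+notes.txt: size 6+8+9=23, value 23+17+25=65
- dataset.csv+video.mp4: size 13+12=25, value 30+30=60
Best: 76 pts.

76 pts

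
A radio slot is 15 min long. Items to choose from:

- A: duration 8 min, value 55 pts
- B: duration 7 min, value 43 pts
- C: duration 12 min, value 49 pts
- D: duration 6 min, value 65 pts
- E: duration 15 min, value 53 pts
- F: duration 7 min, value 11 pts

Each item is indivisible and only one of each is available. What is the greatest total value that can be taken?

120 pts

This is a 0/1 knapsack; check combinations near the capacity.
- A+D: duration 8+6=14, value 55+65=120
- B+D: duration 7+6=13, value 43+65=108
- A+B: duration 8+7=15, value 55+43=98
- D+F: duration 6+7=13, value 65+11=76
Best: 120 pts.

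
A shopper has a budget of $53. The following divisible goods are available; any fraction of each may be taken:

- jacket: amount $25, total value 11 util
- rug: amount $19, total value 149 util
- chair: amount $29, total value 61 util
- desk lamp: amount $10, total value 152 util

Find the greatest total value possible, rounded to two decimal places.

351.48

Take in order of value per unit:
- desk lamp (152/10 per unit): all 10 → value 152, running total 152.00
- rug (149/19 per unit): all 19 → value 149, running total 301.00
- chair (61/29 per unit): 24 of 29 → value 24×61/29 = 50.4828, running total 351.48
Total 351.48.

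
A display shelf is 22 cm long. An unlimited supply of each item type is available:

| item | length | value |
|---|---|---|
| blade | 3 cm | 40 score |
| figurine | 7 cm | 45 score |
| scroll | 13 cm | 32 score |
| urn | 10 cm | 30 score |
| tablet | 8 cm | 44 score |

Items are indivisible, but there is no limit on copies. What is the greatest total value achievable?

280 score

Best value-per-unit is blade at 40/3, and filling with it alone uses length 7×3=21. No mix of the others beats 7×40 = 280.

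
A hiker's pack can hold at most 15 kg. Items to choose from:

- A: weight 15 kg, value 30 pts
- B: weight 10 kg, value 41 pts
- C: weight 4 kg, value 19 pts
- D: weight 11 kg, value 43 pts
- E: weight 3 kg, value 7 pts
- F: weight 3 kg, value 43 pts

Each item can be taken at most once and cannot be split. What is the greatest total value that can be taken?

Check high-value combinations within 15 kg:
- D+F: weight 11+3=14, value 43+43=86
- B+F: weight 10+3=13, value 41+43=84
- C+E+F: weight 4+3+3=10, value 19+7+43=69
Best: 86 pts.

86 pts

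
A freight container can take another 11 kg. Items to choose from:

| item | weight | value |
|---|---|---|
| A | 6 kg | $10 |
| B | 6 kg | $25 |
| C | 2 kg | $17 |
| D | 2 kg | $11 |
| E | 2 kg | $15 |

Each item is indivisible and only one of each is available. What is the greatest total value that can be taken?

$57

This is a 0/1 knapsack; check combinations near the capacity.
- B+C+E: weight 6+2+2=10, value 25+17+15=57
- B+C+D: weight 6+2+2=10, value 25+17+11=53
- B+D+E: weight 6+2+2=10, value 25+11+15=51
- C+D+E: weight 2+2+2=6, value 17+11+15=43
Best: $57.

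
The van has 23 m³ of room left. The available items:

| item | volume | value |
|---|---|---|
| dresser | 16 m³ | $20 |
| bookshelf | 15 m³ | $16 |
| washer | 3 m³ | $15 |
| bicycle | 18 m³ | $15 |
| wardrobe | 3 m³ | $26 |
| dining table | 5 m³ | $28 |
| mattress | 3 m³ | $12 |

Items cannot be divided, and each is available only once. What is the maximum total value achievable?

$81

This is a 0/1 knapsack; check combinations near the capacity.
- washer+wardrobe+dining table+mattress: volume 3+3+5+3=14, value 15+26+28+12=81
- bookshelf+wardrobe+dining table: volume 15+3+5=23, value 16+26+28=70
- washer+wardrobe+dining table: volume 3+3+5=11, value 15+26+28=69
- wardrobe+dining table+mattress: volume 3+5+3=11, value 26+28+12=66
- dresser+washer+wardrobe: volume 16+3+3=22, value 20+15+26=61
Best: $81.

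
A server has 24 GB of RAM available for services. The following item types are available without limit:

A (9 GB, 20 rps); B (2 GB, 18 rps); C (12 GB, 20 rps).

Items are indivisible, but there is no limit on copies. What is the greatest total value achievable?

216 rps

Best value-per-unit is B at 18/2, and filling with it alone uses memory 12×2=24. No mix of the others beats 12×18 = 216.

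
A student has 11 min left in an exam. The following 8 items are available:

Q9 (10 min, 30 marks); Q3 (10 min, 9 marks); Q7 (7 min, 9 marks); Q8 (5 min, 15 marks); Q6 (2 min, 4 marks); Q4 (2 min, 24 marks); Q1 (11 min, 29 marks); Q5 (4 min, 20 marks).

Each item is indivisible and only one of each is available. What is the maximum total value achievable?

Check high-value combinations within 11 min:
- Q8+Q4+Q5: time 5+2+4=11, value 15+24+20=59
- Q6+Q4+Q5: time 2+2+4=8, value 4+24+20=48
- Q4+Q5: time 2+4=6, value 24+20=44
- Q8+Q6+Q4: time 5+2+2=9, value 15+4+24=43
Best: 59 marks.

59 marks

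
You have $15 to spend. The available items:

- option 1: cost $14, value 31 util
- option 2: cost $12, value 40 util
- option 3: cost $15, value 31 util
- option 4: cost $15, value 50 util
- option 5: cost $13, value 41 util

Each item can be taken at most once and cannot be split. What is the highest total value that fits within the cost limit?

Check high-value combinations within $15:
- option 4: cost 15, value 50
- option 5: cost 13, value 41
- option 2: cost 12, value 40
- option 1: cost 14, value 31
Best: 50 util.

50 util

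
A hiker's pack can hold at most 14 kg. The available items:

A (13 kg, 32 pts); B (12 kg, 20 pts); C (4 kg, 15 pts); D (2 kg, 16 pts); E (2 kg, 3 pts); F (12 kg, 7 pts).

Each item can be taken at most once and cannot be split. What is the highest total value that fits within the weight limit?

Check high-value combinations within 14 kg:
- B+D: weight 12+2=14, value 20+16=36
- C+D+E: weight 4+2+2=8, value 15+16+3=34
- A: weight 13, value 32
- C+D: weight 4+2=6, value 15+16=31
Best: 36 pts.

36 pts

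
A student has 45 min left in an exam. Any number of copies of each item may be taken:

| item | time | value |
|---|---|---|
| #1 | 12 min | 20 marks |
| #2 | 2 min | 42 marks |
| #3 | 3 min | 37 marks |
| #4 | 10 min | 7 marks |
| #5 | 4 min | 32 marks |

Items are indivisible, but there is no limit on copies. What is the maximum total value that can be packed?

924 marks

Best value-per-unit is #2 at 42/2, and filling with it alone uses time 22×2=44. No mix of the others beats 22×42 = 924.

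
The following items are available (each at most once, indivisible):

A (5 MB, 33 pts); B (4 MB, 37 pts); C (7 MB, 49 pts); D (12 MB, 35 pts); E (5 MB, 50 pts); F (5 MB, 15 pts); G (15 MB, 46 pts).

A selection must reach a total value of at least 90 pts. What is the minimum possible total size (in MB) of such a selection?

Subsets with value ≥ 90, sorted by total size:
- C+E: size 12, value 99
- A+B+E: size 14, value 120
- B+E+F: size 14, value 102
- A+E+F: size 15, value 98
Minimum size: 12 MB.

12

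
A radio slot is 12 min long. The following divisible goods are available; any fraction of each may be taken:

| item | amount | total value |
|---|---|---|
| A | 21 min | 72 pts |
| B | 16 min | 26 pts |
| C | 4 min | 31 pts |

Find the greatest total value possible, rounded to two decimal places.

Take in order of value per unit:
- C (31/4 per unit): all 4 → value 31, running total 31.00
- A (72/21 per unit): 8 of 21 → value 8×72/21 = 27.4286, running total 58.43
Total 58.43.

58.43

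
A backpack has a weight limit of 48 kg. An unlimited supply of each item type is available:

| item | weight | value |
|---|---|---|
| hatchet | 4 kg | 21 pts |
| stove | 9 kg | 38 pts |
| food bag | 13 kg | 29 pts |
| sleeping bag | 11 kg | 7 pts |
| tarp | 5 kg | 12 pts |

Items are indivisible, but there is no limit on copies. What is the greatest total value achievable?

252 pts

Best value-per-unit is hatchet at 21/4, and filling with it alone uses weight 12×4=48. No mix of the others beats 12×21 = 252.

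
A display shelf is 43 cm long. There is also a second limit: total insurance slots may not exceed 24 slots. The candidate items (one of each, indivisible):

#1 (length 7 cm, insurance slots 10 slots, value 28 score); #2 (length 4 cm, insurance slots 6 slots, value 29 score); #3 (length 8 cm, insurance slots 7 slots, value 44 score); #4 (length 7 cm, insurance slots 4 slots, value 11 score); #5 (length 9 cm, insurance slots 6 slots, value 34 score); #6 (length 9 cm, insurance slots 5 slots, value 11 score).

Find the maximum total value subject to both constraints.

Feasible sets respecting both limits:
- #2+#3+#4+#5: length 28, insurance slots 23, value 118
- #2+#3+#5+#6: length 30, insurance slots 24, value 118
- #2+#3+#5: length 21, insurance slots 19, value 107
- #1+#3+#5: length 24, insurance slots 23, value 106
Best: 118 score.

118 score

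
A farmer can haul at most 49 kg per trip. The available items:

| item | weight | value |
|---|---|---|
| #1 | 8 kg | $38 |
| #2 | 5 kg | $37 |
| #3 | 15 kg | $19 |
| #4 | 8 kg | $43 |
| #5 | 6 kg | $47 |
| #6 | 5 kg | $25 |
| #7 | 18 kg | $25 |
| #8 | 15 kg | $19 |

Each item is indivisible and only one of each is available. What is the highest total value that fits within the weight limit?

Check high-value combinations within 49 kg:
- #1+#2+#3+#4+#5+#6: weight 8+5+15+8+6+5=47, value 38+37+19+43+47+25=209
- #1+#2+#4+#5+#6+#8: weight 8+5+8+6+5+15=47, value 38+37+43+47+25+19=209
- #1+#2+#4+#5+#6: weight 8+5+8+6+5=32, value 38+37+43+47+25=190
Best: $209.

$209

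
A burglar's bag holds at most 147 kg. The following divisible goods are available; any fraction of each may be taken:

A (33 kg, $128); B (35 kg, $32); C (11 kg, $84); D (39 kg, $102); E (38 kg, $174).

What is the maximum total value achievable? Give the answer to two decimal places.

Take in order of value per unit:
- C (84/11 per unit): all 11 → value 84, running total 84.00
- E (174/38 per unit): all 38 → value 174, running total 258.00
- A (128/33 per unit): all 33 → value 128, running total 386.00
- D (102/39 per unit): all 39 → value 102, running total 488.00
- B (32/35 per unit): 26 of 35 → value 26×32/35 = 23.7714, running total 511.77
Total 511.77.

511.77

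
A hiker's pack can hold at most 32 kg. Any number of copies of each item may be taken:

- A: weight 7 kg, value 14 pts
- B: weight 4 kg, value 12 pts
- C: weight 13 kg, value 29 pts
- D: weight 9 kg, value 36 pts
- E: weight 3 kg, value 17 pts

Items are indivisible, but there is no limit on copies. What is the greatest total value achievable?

170 pts

Best value-per-unit is E at 17/3, and filling with it alone uses weight 10×3=30. No mix of the others beats 10×17 = 170.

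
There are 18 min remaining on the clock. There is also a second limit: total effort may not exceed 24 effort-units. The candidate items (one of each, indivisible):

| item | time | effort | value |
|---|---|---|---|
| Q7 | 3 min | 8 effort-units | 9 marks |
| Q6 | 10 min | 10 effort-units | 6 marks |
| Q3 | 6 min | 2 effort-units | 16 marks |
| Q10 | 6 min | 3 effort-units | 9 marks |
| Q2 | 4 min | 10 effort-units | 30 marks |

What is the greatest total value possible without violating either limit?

Feasible sets respecting both limits:
- Q7+Q3+Q2: time 13, effort 20, value 55
- Q3+Q10+Q2: time 16, effort 15, value 55
- Q7+Q10+Q2: time 13, effort 21, value 48
Best: 55 marks.

55 marks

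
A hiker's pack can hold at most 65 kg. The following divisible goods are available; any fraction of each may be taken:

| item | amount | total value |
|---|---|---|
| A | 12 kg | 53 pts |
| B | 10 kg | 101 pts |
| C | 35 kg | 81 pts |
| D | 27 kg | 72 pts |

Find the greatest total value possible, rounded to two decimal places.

263.03

Take in order of value per unit:
- B (101/10 per unit): all 10 → value 101, running total 101.00
- A (53/12 per unit): all 12 → value 53, running total 154.00
- D (72/27 per unit): all 27 → value 72, running total 226.00
- C (81/35 per unit): 16 of 35 → value 16×81/35 = 37.0286, running total 263.03
Total 263.03.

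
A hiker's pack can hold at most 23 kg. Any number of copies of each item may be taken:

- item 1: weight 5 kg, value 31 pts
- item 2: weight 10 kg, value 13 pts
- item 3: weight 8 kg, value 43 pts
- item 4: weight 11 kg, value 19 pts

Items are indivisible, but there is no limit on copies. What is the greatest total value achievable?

Best value-per-unit is item 1 at 31/5; filling with it alone gives 4×31 = 124.
Optimal mix: 3×item 1 + 1×item 3 → weight 23, value 136.

136 pts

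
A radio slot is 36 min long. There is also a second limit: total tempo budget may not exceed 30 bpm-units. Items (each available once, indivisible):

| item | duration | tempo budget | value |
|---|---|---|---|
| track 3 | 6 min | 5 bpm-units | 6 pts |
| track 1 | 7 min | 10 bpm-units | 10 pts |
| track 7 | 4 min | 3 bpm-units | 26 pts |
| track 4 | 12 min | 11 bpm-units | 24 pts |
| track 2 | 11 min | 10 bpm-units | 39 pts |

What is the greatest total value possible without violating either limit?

95 pts

Feasible sets respecting both limits:
- track 3+track 7+track 4+track 2: duration 33, tempo budget 29, value 95
- track 7+track 4+track 2: duration 27, tempo budget 24, value 89
- track 3+track 1+track 7+track 2: duration 28, tempo budget 28, value 81
- track 1+track 7+track 2: duration 22, tempo budget 23, value 75
Best: 95 pts.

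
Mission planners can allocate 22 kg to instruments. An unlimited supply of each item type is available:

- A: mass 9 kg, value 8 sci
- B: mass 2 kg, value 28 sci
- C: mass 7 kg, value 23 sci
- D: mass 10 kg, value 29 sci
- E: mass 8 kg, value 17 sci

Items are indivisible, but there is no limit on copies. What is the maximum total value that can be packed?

308 sci

Best value-per-unit is B at 28/2, and filling with it alone uses mass 11×2=22. No mix of the others beats 11×28 = 308.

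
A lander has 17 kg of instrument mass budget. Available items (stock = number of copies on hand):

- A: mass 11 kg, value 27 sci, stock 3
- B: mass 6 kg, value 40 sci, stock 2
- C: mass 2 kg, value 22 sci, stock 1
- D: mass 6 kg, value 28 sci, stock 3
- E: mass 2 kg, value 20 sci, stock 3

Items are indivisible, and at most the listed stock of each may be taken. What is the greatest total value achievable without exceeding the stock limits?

122 sci

Top feasible selections:
- 1×B + 1×C + 3×E: mass 14, value 122
- 2×B + 1×C + 1×E: mass 16, value 122
- 2×B + 2×E: mass 16, value 120
Best: 122 sci.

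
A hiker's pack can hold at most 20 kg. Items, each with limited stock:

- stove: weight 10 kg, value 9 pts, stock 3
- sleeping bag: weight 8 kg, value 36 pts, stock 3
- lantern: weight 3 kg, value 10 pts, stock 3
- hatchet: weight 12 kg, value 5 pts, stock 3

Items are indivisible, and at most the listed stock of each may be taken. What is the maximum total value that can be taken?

Best selections within weight 20 and stock limits:
- 2×sleeping bag + 1×lantern: weight 19, value 82
- 2×sleeping bag: weight 16, value 72
Best: 82 pts.

82 pts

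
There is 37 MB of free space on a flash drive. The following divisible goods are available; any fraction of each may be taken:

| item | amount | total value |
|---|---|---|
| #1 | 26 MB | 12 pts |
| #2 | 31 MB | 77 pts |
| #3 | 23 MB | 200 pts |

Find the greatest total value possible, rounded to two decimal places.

Take in order of value per unit:
- #3 (200/23 per unit): all 23 → value 200, running total 200.00
- #2 (77/31 per unit): 14 of 31 → value 14×77/31 = 34.7742, running total 234.77
Total 234.77.

234.77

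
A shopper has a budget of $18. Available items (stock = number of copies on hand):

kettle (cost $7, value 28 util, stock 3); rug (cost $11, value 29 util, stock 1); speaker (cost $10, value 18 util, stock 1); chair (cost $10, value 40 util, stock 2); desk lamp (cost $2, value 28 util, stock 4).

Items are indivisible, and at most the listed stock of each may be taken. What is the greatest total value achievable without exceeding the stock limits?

Best selections within cost 18 and stock limits:
- 1×chair + 4×desk lamp: cost 18, value 152
- 1×kettle + 4×desk lamp: cost 15, value 140
Best: 152 util.

152 util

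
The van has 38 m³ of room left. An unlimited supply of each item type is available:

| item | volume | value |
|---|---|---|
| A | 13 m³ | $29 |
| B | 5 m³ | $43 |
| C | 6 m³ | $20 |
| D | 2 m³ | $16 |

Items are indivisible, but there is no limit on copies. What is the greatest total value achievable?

Best value-per-unit is B at 43/5; filling with it alone gives 7×43 = 301.
Optimal mix: 6×B + 4×D → volume 38, value 322.

$322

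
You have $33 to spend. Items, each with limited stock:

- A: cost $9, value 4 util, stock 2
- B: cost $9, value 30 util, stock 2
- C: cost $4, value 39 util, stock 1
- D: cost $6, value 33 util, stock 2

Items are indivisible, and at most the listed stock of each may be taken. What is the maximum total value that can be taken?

Top feasible selections:
- 1×B + 1×C + 2×D: cost 25, value 135
- 2×B + 1×C + 1×D: cost 28, value 132
- 2×B + 2×D: cost 30, value 126
- 1×A + 1×C + 2×D: cost 25, value 109
Best: 135 util.

135 util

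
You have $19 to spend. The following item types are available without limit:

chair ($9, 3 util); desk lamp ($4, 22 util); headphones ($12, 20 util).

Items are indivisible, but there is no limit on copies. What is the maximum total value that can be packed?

Best value-per-unit is desk lamp at 22/4, and filling with it alone uses cost 4×4=16. No mix of the others beats 4×22 = 88.

88 util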